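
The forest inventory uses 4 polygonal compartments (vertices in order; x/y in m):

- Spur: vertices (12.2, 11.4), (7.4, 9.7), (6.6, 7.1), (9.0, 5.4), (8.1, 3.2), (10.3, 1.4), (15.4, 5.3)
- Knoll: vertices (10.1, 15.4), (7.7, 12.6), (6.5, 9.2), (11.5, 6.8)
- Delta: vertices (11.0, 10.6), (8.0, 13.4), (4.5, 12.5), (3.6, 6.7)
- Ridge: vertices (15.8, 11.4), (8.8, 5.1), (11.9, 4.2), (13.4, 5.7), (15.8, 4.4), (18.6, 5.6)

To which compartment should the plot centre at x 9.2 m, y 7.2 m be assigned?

Cast a ray rightward from (9.2, 7.2). For each polygon, the edges (by vertex number in listed order) whose endpoints lie on opposite sides of y = 7.2, where each meets that height, and whether that is right or left of the point:
Spur: 2–3 at x≈6.63 (left), 7–1 at x≈14.40 (right) → 1 crossing.
Knoll: 3–4 at x≈10.67 (right), 4–1 at x≈11.43 (right) → 2 crossings.
Delta: 3–4 at x≈3.68 (left), 4–1 at x≈4.55 (left) → 0 crossings.
Ridge: 1–2 at x≈11.13 (right), 6–1 at x≈17.83 (right) → 2 crossings.
Only Spur has an odd count, so the point is inside Spur.

Spur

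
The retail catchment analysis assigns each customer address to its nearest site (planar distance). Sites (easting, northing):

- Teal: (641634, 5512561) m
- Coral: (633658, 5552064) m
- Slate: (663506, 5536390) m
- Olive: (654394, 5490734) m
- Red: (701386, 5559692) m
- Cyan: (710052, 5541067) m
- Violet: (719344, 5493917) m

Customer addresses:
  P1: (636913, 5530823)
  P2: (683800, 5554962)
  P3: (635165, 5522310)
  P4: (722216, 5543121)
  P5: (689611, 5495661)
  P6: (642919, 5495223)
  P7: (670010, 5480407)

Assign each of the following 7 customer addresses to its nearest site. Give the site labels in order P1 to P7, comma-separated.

P1 → Teal (d²=355788485.00)
P2 → Red (d²=331640296.00)
P3 → Teal (d²=136890962.00)
P4 → Cyan (d²=152181812.00)
P5 → Violet (d²=887092825.00)
P6 → Olive (d²=151826746.00)
P7 → Olive (d²=350506385.00)

Teal, Red, Teal, Cyan, Violet, Olive, Olive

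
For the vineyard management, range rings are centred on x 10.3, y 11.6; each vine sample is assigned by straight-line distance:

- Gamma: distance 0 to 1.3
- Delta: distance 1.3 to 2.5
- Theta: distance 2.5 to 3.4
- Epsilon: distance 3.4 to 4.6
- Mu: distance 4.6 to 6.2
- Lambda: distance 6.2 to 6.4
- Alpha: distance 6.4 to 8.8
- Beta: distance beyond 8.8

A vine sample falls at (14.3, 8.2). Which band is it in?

Mu

Distance = √((14.3−10.3)² + (8.2−11.6)²) = √(16.000 + 11.560) = 5.250.
4.6 ≤ 5.250 < 6.2 → Mu.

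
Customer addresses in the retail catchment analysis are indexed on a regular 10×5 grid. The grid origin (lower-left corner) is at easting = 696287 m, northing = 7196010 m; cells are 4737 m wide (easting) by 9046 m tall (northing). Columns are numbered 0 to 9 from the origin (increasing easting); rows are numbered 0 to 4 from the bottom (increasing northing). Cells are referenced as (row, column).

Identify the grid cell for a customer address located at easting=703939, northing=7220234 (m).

Column index: ⌊(703939 − 696287) / 4737⌋ = ⌊1.615⌋ = 1
Row offset from origin: ⌊(7220234 − 7196010) / 9046⌋ = ⌊2.678⌋ = 2 → row 2

(2, 1)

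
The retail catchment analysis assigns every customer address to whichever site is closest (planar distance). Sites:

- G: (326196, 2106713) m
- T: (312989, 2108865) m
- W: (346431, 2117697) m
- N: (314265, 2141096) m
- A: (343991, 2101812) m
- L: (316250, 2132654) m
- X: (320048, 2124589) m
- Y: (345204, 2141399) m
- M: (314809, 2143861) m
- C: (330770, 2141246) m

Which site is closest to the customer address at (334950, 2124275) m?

W

Squared distances to each site:
G: 385056360.000; T: 719753621.000; W: 175083445.000; N: 710815266.000; A: 586326050.000; L: 419897641.000; X: 222168200.000; Y: 398375892.000; M: 789271277.000; C: 305487241.000.
Minimum at W.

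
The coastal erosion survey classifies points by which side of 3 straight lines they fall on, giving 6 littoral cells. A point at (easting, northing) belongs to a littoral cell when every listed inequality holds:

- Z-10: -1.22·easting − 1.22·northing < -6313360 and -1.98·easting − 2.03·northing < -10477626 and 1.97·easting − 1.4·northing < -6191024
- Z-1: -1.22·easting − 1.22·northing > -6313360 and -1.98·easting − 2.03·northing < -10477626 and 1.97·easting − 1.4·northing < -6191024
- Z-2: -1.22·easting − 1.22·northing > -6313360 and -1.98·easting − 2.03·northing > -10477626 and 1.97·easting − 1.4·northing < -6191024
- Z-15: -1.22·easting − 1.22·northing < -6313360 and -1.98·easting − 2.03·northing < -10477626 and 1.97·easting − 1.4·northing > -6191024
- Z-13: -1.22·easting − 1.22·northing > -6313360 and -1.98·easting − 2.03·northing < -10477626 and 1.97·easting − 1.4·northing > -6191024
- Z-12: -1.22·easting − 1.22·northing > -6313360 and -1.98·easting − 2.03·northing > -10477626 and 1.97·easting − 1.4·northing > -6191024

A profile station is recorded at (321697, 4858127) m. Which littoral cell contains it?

Z-15

-1.22·321697 − 1.22·4858127 = -6319385.280, which is < -6313360
-1.98·321697 − 2.03·4858127 = -10498957.870, which is < -10477626
1.97·321697 − 1.4·4858127 = -6167634.710, which is > -6191024
This sign pattern matches Z-15.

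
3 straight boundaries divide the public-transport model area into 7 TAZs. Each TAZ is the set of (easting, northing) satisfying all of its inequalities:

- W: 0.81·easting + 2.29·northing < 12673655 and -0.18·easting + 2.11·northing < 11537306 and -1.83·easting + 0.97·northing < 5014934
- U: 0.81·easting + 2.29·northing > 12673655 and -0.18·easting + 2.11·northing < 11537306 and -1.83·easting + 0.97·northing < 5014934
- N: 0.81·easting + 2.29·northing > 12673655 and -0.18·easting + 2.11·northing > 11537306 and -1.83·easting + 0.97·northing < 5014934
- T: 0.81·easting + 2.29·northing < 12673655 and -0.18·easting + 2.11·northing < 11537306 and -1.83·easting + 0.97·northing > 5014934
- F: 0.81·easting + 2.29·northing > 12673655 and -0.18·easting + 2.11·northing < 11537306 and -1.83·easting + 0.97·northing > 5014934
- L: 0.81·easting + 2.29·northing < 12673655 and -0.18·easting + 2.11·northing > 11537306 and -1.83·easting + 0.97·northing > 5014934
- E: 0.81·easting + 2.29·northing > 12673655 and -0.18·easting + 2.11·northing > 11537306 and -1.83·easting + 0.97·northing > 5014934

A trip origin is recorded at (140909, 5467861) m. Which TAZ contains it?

T

0.81·140909 + 2.29·5467861 = 12635537.980, which is < 12673655
-0.18·140909 + 2.11·5467861 = 11511823.090, which is < 11537306
-1.83·140909 + 0.97·5467861 = 5045961.700, which is > 5014934
This sign pattern matches T.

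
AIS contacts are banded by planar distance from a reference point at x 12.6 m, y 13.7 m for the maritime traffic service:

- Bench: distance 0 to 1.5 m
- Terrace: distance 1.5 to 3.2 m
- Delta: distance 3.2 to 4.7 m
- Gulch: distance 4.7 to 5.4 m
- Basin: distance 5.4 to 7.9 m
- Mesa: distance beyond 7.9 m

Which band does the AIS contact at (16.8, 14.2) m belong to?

Delta

Distance = √((16.8−12.6)² + (14.2−13.7)²) = √(17.640 + 0.250) = 4.230 m.
3.2 ≤ 4.230 < 4.7 → Delta.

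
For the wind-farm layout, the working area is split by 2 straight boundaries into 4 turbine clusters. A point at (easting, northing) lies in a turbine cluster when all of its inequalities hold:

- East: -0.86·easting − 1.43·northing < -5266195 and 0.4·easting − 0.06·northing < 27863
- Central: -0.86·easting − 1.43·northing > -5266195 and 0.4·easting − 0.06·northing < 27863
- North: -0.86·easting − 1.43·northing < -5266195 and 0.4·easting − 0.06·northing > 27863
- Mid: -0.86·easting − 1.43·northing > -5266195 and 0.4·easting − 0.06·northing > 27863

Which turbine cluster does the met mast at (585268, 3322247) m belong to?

Mid

-0.86·585268 − 1.43·3322247 = -5254143.690, which is > -5266195
0.4·585268 − 0.06·3322247 = 34772.380, which is > 27863
This sign pattern matches Mid.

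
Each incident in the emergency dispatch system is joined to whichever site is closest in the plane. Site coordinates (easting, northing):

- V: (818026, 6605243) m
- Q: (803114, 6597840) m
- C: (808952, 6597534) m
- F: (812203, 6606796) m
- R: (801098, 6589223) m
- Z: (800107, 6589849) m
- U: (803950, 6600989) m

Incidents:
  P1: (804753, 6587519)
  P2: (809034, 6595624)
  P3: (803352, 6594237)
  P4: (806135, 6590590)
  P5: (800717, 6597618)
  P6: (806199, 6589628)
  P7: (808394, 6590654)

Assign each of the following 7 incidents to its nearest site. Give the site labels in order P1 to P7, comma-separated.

R, C, Q, R, Q, R, C

P1 → R (d²=16262641.00)
P2 → C (d²=3654824.00)
P3 → Q (d²=13038253.00)
P4 → R (d²=27240058.00)
P5 → Q (d²=5794893.00)
P6 → R (d²=26184226.00)
P7 → C (d²=47645764.00)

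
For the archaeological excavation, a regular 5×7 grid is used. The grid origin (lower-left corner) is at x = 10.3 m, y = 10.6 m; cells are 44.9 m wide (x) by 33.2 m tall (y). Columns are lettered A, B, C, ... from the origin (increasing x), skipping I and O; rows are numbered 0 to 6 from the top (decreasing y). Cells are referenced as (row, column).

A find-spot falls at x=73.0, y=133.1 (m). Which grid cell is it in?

Column index: ⌊(73.0 − 10.3) / 44.9⌋ = ⌊1.396⌋ = 1 → column B
Row offset from origin: ⌊(133.1 − 10.6) / 33.2⌋ = ⌊3.690⌋ = 3 → row 3 (counted from top)

(3, B)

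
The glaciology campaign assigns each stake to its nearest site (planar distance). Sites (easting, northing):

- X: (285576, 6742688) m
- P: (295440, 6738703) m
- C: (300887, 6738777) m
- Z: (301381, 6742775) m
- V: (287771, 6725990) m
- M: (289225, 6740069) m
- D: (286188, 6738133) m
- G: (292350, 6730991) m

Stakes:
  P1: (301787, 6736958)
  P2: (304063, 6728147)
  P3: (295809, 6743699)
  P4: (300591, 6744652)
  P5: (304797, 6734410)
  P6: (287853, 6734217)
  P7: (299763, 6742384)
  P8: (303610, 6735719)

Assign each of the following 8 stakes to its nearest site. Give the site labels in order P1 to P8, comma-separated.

C, C, P, Z, C, D, Z, C

P1 → C (d²=4118761.00)
P2 → C (d²=123083876.00)
P3 → P (d²=25096177.00)
P4 → Z (d²=4147229.00)
P5 → C (d²=34358789.00)
P6 → D (d²=18107281.00)
P7 → Z (d²=2770805.00)
P8 → C (d²=16766093.00)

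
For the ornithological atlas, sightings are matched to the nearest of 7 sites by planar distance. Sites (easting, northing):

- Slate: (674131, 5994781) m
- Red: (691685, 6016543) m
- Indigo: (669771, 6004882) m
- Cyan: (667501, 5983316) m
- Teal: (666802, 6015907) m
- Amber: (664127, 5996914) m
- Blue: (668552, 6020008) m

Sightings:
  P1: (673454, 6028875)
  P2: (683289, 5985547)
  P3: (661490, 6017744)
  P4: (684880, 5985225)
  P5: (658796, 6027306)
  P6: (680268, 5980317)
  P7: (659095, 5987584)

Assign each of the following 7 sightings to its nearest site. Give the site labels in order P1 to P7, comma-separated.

P1 → Blue (d²=102653293.00)
P2 → Slate (d²=169135720.00)
P3 → Teal (d²=31591913.00)
P4 → Slate (d²=206858137.00)
P5 → Blue (d²=148440340.00)
P6 → Cyan (d²=171990290.00)
P7 → Cyan (d²=88876660.00)

Blue, Slate, Teal, Slate, Blue, Cyan, Cyan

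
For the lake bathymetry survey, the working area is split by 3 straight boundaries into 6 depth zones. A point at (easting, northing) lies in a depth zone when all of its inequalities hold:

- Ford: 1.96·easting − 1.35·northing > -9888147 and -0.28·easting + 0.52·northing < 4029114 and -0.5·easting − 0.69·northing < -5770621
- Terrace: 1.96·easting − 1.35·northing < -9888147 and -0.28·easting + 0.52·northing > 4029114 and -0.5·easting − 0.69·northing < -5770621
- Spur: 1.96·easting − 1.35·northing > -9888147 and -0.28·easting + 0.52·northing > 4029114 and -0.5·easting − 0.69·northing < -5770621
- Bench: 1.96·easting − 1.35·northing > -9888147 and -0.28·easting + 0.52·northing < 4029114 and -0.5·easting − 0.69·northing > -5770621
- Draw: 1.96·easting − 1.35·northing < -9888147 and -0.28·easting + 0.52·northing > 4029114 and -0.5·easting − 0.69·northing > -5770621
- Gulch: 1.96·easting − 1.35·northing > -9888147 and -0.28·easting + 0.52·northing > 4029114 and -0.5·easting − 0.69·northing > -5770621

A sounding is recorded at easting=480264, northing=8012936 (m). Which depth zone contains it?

Gulch

1.96·480264 − 1.35·8012936 = -9876146.160, which is > -9888147
-0.28·480264 + 0.52·8012936 = 4032252.800, which is > 4029114
-0.5·480264 − 0.69·8012936 = -5769057.840, which is > -5770621
This sign pattern matches Gulch.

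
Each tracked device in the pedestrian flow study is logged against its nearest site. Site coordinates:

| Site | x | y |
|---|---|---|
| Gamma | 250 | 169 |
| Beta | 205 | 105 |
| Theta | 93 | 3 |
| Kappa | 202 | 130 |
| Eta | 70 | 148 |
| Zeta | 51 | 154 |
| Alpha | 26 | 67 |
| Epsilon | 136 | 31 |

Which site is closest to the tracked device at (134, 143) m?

Squared distances to each site:
Gamma: 14132.000; Beta: 6485.000; Theta: 21281.000; Kappa: 4793.000; Eta: 4121.000; Zeta: 7010.000; Alpha: 17440.000; Epsilon: 12548.000.
Minimum at Eta.

Eta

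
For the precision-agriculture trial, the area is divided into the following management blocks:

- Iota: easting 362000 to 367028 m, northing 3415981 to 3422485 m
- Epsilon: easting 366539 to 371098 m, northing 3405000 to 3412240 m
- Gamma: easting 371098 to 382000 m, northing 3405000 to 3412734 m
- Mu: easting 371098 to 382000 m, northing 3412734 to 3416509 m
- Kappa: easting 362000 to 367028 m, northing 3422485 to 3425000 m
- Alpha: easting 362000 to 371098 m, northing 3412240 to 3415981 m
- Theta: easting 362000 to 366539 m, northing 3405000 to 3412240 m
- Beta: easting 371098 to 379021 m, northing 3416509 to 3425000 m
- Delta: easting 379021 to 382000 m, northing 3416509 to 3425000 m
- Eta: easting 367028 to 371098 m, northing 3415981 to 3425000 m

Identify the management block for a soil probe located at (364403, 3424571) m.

Kappa

The point has easting = 364403 and northing = 3424571.
Only Kappa satisfies 362000 ≤ easting ≤ 367028 and 3422485 ≤ northing ≤ 3425000.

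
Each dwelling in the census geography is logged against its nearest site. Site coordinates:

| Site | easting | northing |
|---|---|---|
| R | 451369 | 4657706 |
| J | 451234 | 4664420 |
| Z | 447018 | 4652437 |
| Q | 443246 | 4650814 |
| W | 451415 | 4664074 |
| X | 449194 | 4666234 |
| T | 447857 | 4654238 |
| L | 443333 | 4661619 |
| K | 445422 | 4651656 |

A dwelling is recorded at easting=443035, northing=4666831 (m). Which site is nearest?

L

Squared distances to each site:
R: 152721181.000; J: 73036522.000; Z: 223051525.000; Q: 256588810.000; W: 77825449.000; X: 38289690.000; T: 181835333.000; L: 27253748.000; K: 235978394.000.
Minimum at L.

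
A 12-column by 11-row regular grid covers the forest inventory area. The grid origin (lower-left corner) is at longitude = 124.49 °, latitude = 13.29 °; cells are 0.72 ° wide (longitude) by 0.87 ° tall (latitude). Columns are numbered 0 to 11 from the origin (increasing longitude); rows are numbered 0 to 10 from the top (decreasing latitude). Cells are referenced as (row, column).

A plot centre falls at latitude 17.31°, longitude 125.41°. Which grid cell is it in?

Column index: ⌊(125.41 − 124.49) / 0.72⌋ = ⌊1.278⌋ = 1
Row offset from origin: ⌊(17.31 − 13.29) / 0.87⌋ = ⌊4.621⌋ = 4 → row 6 (counted from top)

(6, 1)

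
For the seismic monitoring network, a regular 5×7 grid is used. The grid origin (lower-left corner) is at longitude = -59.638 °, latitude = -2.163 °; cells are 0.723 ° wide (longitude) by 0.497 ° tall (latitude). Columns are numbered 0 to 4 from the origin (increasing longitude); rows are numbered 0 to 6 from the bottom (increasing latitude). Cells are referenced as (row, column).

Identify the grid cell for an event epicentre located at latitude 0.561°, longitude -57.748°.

(5, 2)

Column index: ⌊(-57.748 − -59.638) / 0.723⌋ = ⌊2.614⌋ = 2
Row offset from origin: ⌊(0.561 − -2.163) / 0.497⌋ = ⌊5.481⌋ = 5 → row 5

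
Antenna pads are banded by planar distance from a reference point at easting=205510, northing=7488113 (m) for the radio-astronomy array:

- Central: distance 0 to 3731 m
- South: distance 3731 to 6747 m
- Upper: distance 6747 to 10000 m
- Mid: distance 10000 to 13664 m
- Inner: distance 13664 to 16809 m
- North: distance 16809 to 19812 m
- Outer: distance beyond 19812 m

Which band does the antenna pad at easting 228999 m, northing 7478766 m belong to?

Outer

Distance = √((228999−205510)² + (7478766−7488113)²) = √(551733121.000 + 87366409.000) = 25280.418 m.
19812 ≤ 25280.418 < ∞ → Outer.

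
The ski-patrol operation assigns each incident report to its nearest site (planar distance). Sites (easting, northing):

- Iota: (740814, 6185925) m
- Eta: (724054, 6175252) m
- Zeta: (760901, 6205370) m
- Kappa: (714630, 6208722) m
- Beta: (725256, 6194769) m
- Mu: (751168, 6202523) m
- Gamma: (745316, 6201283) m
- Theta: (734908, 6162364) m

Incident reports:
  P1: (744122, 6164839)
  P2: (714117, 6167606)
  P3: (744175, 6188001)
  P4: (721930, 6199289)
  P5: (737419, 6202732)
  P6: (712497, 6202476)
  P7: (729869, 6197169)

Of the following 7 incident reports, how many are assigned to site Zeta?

0

P1 → Theta
P2 → Eta
P3 → Iota
P4 → Beta
P5 → Gamma
P6 → Kappa
P7 → Beta
0 of the 7 go to Zeta.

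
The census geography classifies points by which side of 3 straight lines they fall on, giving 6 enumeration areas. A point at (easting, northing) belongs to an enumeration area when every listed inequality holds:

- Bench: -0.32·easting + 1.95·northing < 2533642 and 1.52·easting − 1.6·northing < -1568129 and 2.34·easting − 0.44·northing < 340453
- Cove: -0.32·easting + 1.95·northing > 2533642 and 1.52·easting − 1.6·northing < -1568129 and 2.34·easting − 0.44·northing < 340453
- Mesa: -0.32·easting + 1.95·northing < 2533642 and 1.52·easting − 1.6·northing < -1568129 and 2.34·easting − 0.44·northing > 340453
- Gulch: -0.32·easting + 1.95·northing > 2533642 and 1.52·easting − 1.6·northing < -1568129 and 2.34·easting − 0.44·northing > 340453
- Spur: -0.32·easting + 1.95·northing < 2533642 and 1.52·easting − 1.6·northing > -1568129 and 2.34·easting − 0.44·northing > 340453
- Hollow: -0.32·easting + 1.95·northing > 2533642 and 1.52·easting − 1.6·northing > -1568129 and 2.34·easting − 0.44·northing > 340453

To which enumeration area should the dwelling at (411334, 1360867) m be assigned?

Spur

-0.32·411334 + 1.95·1360867 = 2522063.770, which is < 2533642
1.52·411334 − 1.6·1360867 = -1552159.520, which is > -1568129
2.34·411334 − 0.44·1360867 = 363740.080, which is > 340453
This sign pattern matches Spur.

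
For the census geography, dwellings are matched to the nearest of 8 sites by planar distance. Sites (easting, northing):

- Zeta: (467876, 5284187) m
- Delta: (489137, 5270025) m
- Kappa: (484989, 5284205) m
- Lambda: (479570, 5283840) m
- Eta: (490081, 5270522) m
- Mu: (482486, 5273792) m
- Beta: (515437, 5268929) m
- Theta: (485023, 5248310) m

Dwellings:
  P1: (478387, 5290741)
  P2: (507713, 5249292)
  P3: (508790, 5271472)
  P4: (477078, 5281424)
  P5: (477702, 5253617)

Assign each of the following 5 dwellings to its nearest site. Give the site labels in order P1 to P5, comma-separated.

P1 → Lambda (d²=49023290.00)
P2 → Beta (d²=445271945.00)
P3 → Beta (d²=50649458.00)
P4 → Lambda (d²=12047120.00)
P5 → Theta (d²=81761290.00)

Lambda, Beta, Beta, Lambda, Theta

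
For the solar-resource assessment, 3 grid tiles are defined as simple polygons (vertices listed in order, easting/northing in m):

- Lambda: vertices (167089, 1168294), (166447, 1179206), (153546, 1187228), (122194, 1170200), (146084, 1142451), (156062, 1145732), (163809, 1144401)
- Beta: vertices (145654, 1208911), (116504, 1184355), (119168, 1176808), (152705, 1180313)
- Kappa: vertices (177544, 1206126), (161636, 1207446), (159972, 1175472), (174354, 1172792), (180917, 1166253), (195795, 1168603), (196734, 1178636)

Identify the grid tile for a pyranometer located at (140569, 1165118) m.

Cast a ray rightward from (140569, 1165118). For each polygon, the edges (by vertex number in listed order) whose endpoints lie on opposite sides of northing = 1165118, where each meets that height, and whether that is right or left of the point:
Lambda: 4–5 at easting≈126569.3 (left), 7–1 at easting≈166653.0 (right) → 1 crossing.
Beta: no edge straddles that height → 0 crossings.
Kappa: no edge straddles that height → 0 crossings.
Only Lambda has an odd count, so the point is inside Lambda.

Lambda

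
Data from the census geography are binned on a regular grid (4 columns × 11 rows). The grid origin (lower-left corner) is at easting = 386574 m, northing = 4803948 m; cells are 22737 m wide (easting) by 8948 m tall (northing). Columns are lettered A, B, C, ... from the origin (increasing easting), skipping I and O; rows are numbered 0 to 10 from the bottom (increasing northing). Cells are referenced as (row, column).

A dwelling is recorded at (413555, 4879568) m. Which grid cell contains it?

Column index: ⌊(413555 − 386574) / 22737⌋ = ⌊1.187⌋ = 1 → column B
Row offset from origin: ⌊(4879568 − 4803948) / 8948⌋ = ⌊8.451⌋ = 8 → row 8

(8, B)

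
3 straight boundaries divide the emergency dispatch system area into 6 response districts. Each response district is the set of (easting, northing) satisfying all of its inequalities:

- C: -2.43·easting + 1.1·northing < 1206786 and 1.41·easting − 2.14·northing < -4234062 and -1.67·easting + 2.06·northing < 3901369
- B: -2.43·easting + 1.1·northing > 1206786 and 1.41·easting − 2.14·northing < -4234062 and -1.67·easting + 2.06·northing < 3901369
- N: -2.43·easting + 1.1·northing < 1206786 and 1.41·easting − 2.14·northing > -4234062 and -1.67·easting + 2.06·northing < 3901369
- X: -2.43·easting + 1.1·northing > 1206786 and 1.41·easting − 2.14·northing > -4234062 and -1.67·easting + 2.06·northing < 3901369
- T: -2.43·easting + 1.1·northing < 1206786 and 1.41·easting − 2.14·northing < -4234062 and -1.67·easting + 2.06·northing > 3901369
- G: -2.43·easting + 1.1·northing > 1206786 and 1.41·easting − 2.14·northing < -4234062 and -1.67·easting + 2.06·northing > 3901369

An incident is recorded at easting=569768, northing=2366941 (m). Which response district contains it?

-2.43·569768 + 1.1·2366941 = 1219098.860, which is > 1206786
1.41·569768 − 2.14·2366941 = -4261880.860, which is < -4234062
-1.67·569768 + 2.06·2366941 = 3924385.900, which is > 3901369
This sign pattern matches G.

G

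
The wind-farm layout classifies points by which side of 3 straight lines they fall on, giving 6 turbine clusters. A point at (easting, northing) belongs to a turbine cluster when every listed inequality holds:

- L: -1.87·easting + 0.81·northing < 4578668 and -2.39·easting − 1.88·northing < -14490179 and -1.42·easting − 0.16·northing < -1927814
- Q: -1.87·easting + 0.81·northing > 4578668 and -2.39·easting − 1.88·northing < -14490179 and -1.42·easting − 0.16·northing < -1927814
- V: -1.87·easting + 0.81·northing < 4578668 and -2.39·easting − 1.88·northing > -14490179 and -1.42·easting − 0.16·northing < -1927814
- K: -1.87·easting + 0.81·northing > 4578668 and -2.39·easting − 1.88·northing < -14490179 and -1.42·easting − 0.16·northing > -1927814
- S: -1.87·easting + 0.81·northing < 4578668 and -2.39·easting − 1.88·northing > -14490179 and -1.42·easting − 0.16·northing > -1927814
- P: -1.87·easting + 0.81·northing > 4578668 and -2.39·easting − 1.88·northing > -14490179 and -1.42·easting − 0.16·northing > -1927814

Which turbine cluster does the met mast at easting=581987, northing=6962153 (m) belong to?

-1.87·581987 + 0.81·6962153 = 4551028.240, which is < 4578668
-2.39·581987 − 1.88·6962153 = -14479796.570, which is > -14490179
-1.42·581987 − 0.16·6962153 = -1940366.020, which is < -1927814
This sign pattern matches V.

V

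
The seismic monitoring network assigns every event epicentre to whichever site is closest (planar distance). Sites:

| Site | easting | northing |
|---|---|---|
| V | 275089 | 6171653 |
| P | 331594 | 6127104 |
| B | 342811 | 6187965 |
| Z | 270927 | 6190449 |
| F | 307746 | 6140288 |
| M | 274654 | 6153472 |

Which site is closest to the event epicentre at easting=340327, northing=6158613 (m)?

B

Squared distances to each site:
V: 4426038244.000; P: 1069082370.000; B: 867710160.000; Z: 5829890896.000; F: 1397327186.000; M: 4339372810.000.
Minimum at B.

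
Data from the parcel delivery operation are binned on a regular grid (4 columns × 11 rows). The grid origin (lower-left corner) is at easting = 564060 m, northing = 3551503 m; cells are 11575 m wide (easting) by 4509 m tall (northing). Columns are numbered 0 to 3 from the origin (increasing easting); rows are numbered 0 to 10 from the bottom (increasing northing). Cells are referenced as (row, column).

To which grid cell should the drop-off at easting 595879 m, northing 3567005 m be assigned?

Column index: ⌊(595879 − 564060) / 11575⌋ = ⌊2.749⌋ = 2
Row offset from origin: ⌊(3567005 − 3551503) / 4509⌋ = ⌊3.438⌋ = 3 → row 3

(3, 2)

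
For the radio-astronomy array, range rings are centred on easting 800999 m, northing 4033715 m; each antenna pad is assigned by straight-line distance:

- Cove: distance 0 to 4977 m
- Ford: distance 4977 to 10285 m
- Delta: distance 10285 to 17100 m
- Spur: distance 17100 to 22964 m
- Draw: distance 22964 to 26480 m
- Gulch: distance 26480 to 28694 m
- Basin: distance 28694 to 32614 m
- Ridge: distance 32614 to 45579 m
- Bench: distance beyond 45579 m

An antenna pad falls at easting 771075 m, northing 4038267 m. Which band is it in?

Basin

Distance = √((771075−800999)² + (4038267−4033715)²) = √(895445776.000 + 20720704.000) = 30268.242 m.
28694 ≤ 30268.242 < 32614 → Basin.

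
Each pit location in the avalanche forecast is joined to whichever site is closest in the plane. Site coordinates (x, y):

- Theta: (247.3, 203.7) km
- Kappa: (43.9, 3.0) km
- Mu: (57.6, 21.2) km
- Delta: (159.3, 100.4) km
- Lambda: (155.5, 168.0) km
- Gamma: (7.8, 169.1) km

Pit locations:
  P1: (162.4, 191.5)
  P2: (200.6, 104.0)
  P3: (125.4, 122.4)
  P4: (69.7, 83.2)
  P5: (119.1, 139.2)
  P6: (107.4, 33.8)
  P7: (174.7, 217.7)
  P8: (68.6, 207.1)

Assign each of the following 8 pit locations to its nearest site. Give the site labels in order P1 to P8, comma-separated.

Lambda, Delta, Delta, Mu, Lambda, Mu, Lambda, Gamma

P1 → Lambda (d²=599.86)
P2 → Delta (d²=1718.65)
P3 → Delta (d²=1633.21)
P4 → Mu (d²=3990.41)
P5 → Lambda (d²=2154.40)
P6 → Mu (d²=2638.80)
P7 → Lambda (d²=2838.73)
P8 → Gamma (d²=5140.64)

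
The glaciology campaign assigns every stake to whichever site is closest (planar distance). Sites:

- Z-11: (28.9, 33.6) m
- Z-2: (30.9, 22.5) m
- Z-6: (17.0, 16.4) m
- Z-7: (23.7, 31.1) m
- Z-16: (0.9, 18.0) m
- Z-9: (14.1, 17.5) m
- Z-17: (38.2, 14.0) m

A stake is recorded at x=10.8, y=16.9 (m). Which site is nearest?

Z-9

Squared distances to each site:
Z-11: 606.500; Z-2: 435.370; Z-6: 38.690; Z-7: 368.050; Z-16: 99.220; Z-9: 11.250; Z-17: 759.170.
Minimum at Z-9.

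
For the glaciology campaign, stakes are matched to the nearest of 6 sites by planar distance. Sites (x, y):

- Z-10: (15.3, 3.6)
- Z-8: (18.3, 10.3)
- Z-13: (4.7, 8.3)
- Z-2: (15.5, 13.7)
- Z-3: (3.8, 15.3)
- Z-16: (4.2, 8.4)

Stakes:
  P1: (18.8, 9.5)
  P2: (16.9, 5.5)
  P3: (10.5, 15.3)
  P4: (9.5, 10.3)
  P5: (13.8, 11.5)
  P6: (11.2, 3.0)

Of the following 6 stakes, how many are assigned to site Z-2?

P1 → Z-8
P2 → Z-10
P3 → Z-2
P4 → Z-13
P5 → Z-2
P6 → Z-10
2 of the 6 go to Z-2.

2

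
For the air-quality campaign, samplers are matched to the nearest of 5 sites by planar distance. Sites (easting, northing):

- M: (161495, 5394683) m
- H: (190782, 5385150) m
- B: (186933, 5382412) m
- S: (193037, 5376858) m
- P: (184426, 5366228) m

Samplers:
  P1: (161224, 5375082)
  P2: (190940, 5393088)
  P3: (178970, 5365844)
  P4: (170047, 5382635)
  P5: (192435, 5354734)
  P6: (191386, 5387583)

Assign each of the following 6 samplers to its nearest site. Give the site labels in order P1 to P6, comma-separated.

P1 → M (d²=384272642.00)
P2 → H (d²=63036808.00)
P3 → P (d²=29915392.00)
P4 → M (d²=218291008.00)
P5 → P (d²=196256117.00)
P6 → H (d²=6284305.00)

M, H, P, M, P, H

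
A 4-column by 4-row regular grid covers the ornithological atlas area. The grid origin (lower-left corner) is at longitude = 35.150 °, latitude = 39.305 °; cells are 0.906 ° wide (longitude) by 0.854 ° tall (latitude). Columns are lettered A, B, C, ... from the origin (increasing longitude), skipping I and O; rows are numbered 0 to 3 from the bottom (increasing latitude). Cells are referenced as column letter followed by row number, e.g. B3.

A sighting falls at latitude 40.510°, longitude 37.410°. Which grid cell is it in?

C1

Column index: ⌊(37.410 − 35.150) / 0.906⌋ = ⌊2.494⌋ = 2 → column C
Row offset from origin: ⌊(40.510 − 39.305) / 0.854⌋ = ⌊1.411⌋ = 1 → row 1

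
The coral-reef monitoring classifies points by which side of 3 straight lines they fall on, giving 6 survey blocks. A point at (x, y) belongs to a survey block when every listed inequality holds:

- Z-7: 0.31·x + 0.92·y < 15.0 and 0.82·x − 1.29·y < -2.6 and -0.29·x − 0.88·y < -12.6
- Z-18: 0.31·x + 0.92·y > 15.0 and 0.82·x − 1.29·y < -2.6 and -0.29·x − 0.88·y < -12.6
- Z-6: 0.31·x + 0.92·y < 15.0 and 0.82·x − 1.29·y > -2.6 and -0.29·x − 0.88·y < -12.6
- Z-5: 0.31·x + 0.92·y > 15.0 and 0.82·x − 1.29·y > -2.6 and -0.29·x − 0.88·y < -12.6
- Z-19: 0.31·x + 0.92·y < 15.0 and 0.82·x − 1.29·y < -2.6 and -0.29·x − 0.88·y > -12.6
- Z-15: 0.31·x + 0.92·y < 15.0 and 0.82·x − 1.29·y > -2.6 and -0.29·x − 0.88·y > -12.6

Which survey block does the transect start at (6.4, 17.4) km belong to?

Z-18

0.31·6.4 + 0.92·17.4 = 17.992, which is > 15.0
0.82·6.4 − 1.29·17.4 = -17.198, which is < -2.6
-0.29·6.4 − 0.88·17.4 = -17.168, which is < -12.6
This sign pattern matches Z-18.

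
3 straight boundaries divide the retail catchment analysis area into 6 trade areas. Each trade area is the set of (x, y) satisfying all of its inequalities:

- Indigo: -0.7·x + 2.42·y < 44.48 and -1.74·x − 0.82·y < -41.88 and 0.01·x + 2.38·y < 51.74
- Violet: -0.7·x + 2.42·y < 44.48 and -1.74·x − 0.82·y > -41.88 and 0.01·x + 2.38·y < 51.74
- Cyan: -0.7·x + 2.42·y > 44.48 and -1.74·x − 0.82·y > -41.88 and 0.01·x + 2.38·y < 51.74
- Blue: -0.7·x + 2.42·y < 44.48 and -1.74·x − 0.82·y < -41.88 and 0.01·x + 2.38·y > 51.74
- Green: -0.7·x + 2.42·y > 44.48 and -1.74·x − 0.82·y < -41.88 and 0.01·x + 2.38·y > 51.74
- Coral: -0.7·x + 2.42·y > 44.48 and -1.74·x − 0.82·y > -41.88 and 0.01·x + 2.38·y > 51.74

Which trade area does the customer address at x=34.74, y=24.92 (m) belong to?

-0.7·34.74 + 2.42·24.92 = 35.988, which is < 44.48
-1.74·34.74 − 0.82·24.92 = -80.882, which is < -41.88
0.01·34.74 + 2.38·24.92 = 59.657, which is > 51.74
This sign pattern matches Blue.

Blue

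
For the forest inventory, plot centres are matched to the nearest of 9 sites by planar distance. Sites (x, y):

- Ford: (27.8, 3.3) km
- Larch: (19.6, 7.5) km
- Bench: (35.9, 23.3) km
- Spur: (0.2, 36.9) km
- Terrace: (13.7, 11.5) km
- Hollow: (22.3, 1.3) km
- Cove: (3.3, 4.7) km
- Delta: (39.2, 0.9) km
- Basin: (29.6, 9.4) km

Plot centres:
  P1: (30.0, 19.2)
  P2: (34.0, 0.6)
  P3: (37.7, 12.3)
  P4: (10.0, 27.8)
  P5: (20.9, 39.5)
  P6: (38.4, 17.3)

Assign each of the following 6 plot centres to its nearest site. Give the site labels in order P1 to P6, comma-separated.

P1 → Bench (d²=51.62)
P2 → Delta (d²=27.13)
P3 → Basin (d²=74.02)
P4 → Spur (d²=178.85)
P5 → Spur (d²=435.25)
P6 → Bench (d²=42.25)

Bench, Delta, Basin, Spur, Spur, Bench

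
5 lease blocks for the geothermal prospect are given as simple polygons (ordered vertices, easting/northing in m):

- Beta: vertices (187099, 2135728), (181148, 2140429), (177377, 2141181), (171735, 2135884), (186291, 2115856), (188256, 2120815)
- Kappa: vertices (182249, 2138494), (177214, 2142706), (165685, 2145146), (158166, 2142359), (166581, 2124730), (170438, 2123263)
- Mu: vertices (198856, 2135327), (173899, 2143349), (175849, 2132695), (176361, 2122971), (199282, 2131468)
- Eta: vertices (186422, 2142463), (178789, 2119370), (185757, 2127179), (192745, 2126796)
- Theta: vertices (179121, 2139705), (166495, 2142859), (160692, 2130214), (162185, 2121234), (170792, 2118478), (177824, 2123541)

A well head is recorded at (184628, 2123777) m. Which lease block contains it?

Cast a ray rightward from (184628, 2123777). For each polygon, the edges (by vertex number in listed order) whose endpoints lie on opposite sides of northing = 2123777, where each meets that height, and whether that is right or left of the point:
Beta: 4–5 at easting≈180534.2 (left), 6–1 at easting≈188026.2 (right) → 1 crossing.
Kappa: 5–6 at easting≈169086.6 (left), 6–1 at easting≈170836.6 (left) → 0 crossings.
Mu: 3–4 at easting≈176318.6 (left), 4–5 at easting≈178535.2 (left) → 0 crossings.
Eta: 1–2 at easting≈180245.7 (left), 2–3 at easting≈182721.4 (left) → 0 crossings.
Theta: 3–4 at easting≈161762.2 (left), 6–1 at easting≈177842.9 (left) → 0 crossings.
Only Beta has an odd count, so the point is inside Beta.

Beta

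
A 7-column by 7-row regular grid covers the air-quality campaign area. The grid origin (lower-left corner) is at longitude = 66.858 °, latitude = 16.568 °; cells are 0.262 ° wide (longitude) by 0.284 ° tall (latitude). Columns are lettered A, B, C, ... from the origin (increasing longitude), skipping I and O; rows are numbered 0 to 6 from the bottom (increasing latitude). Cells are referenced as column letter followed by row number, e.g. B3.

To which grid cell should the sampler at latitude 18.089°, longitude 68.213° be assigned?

F5

Column index: ⌊(68.213 − 66.858) / 0.262⌋ = ⌊5.172⌋ = 5 → column F
Row offset from origin: ⌊(18.089 − 16.568) / 0.284⌋ = ⌊5.356⌋ = 5 → row 5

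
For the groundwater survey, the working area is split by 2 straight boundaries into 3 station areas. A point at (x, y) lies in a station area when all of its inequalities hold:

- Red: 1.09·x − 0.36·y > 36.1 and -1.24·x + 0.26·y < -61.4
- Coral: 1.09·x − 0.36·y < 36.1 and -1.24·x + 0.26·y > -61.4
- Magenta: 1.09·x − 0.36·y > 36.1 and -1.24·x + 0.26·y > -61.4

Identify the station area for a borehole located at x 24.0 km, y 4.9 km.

1.09·24.0 − 0.36·4.9 = 24.396, which is < 36.1
-1.24·24.0 + 0.26·4.9 = -28.486, which is > -61.4
This sign pattern matches Coral.

Coral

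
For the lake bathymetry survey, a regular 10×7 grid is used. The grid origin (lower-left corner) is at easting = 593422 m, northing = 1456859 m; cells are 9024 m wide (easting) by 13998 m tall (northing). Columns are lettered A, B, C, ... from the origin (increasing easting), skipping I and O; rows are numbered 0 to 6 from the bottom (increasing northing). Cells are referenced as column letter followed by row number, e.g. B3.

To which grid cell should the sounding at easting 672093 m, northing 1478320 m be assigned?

Column index: ⌊(672093 − 593422) / 9024⌋ = ⌊8.718⌋ = 8 → column J
Row offset from origin: ⌊(1478320 − 1456859) / 13998⌋ = ⌊1.533⌋ = 1 → row 1

J1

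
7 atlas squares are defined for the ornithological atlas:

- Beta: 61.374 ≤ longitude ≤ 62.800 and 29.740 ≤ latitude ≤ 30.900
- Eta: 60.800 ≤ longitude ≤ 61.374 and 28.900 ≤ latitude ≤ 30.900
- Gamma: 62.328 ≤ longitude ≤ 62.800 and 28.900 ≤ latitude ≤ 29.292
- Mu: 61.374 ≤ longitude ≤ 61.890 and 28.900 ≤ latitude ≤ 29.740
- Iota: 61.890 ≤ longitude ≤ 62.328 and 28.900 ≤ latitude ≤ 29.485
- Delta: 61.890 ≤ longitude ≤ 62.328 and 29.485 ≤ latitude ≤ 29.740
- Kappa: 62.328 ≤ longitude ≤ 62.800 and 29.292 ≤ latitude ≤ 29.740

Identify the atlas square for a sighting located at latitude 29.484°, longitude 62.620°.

Kappa

The point has longitude = 62.620 and latitude = 29.484.
Only Kappa satisfies 62.328 ≤ longitude ≤ 62.800 and 29.292 ≤ latitude ≤ 29.740.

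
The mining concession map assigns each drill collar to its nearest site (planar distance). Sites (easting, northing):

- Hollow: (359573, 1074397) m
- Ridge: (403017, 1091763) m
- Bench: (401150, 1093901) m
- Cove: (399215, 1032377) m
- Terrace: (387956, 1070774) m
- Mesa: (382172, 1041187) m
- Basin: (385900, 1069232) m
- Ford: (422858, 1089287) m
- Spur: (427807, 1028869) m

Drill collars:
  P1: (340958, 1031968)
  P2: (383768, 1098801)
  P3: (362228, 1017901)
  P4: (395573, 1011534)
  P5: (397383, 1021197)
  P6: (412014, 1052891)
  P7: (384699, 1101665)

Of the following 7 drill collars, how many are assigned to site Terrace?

0

P1 → Mesa
P2 → Bench
P3 → Mesa
P4 → Cove
P5 → Cove
P6 → Cove
P7 → Bench
0 of the 7 go to Terrace.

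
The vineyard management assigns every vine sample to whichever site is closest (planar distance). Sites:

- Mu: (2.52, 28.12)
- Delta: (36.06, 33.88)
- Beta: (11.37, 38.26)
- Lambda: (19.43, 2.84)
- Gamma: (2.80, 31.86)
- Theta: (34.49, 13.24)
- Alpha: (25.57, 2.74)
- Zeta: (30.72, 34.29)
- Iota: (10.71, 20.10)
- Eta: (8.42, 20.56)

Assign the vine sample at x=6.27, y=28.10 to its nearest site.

Squared distances to each site:
Mu: 14.063; Delta: 920.853; Beta: 129.236; Lambda: 811.253; Gamma: 26.178; Theta: 1017.188; Alpha: 1015.620; Zeta: 636.119; Iota: 83.714; Eta: 61.474.
Minimum at Mu.

Mu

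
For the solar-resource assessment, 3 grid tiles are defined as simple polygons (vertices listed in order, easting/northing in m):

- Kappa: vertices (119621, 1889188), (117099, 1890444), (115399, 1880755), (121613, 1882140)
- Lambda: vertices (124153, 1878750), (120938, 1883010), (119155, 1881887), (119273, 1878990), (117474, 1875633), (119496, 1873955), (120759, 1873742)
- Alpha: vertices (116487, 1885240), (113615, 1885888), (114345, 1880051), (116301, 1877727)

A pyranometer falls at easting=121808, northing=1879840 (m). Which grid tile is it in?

Lambda

Cast a ray rightward from (121808, 1879840). For each polygon, the edges (by vertex number in listed order) whose endpoints lie on opposite sides of northing = 1879840, where each meets that height, and whether that is right or left of the point:
Kappa: no edge straddles that height → 0 crossings.
Lambda: 1–2 at easting≈123330.4 (right), 3–4 at easting≈119238.4 (left) → 1 crossing.
Alpha: 3–4 at easting≈114522.6 (left), 4–1 at easting≈116353.3 (left) → 0 crossings.
Only Lambda has an odd count, so the point is inside Lambda.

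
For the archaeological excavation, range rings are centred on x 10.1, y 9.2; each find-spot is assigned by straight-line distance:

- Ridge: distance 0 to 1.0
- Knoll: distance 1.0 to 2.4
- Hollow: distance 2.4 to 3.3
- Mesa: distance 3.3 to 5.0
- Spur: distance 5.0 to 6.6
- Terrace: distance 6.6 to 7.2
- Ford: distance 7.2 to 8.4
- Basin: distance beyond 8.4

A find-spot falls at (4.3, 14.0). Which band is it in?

Ford

Distance = √((4.3−10.1)² + (14.0−9.2)²) = √(33.640 + 23.040) = 7.529.
7.2 ≤ 7.529 < 8.4 → Ford.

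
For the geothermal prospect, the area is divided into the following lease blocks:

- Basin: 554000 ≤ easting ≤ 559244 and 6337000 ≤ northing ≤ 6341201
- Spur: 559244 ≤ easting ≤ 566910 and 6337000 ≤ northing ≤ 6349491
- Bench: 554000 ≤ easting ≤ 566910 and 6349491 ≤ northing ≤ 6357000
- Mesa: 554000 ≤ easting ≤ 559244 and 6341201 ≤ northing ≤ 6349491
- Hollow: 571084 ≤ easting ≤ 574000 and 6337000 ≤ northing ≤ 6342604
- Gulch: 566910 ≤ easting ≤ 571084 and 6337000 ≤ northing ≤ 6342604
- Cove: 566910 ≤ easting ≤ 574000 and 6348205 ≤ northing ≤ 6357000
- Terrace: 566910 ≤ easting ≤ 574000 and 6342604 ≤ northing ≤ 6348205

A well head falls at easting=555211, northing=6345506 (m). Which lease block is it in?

The point has easting = 555211 and northing = 6345506.
Only Mesa satisfies 554000 ≤ easting ≤ 559244 and 6341201 ≤ northing ≤ 6349491.

Mesa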